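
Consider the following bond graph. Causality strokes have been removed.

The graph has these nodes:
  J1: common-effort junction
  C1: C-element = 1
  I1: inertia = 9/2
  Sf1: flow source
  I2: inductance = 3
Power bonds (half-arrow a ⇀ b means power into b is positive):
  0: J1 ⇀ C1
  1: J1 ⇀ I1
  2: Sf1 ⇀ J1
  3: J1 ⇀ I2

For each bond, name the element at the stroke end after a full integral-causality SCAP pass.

b0 stroke at J1
b1 stroke at I1
b2 stroke at Sf1
b3 stroke at I2

β2 stroke at Sf1  (Sf1 (Sf) sets flow on bond)
β0 stroke at J1  (C1 integral (e out))
β1 stroke at I1  (J1 effort already set via bond 0)
β3 stroke at I2  (J1: bond 0 brought effort, rest push out)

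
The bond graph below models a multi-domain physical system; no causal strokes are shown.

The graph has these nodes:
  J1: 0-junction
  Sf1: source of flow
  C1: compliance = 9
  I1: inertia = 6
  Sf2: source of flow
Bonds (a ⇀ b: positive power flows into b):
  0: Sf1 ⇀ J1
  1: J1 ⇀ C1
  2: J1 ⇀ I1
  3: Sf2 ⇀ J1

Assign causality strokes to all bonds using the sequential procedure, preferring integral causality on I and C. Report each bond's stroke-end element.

#0 →Sf1
#1 →J1
#2 →I1
#3 →Sf2

bond 0 |Sf1  (Sf1: flow source, stroke at near end)
bond 3 |Sf2  (Sf2 (Sf) sets flow on bond)
bond 1 |J1  (prefer integral on C1)
bond 2 |I1  (0-jn J1 has e-setter on 1)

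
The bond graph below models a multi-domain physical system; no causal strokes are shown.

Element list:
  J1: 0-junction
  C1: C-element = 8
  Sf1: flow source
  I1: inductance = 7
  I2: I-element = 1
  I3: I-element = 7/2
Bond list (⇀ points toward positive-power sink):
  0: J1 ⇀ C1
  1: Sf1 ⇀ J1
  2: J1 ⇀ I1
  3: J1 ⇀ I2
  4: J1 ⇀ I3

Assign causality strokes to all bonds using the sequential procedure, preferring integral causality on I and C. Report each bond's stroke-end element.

#0 |J1
#1 |Sf1
#2 |I1
#3 |I2
#4 |I3

b1 |Sf1  (source Sf1 imposes f)
b0 |J1  (C1 integral (e out))
b2 |I1  (J1 effort already set via bond 0)
b3 |I2  (J1 effort already set via bond 0)
b4 |I3  (common-e at J1 fixed by 0)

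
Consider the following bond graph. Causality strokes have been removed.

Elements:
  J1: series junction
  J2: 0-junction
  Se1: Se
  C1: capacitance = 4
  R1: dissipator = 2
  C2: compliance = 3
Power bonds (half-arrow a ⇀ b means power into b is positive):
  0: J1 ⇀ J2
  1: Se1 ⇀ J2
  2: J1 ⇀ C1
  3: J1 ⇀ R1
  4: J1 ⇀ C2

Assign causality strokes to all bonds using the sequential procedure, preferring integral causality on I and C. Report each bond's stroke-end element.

bond 0 |J1
bond 1 |J2
bond 2 |J1
bond 3 |R1
bond 4 |J1

b1 stroke→J2  (Se1 fixes effort; stroke away)
b0 stroke→J1  (J2 effort already set via bond 1)
b2 stroke→J1  (C1 integral (e out))
b4 stroke→J1  (prefer integral on C2)
b3 stroke→R1  (only one flow-in slot at J1)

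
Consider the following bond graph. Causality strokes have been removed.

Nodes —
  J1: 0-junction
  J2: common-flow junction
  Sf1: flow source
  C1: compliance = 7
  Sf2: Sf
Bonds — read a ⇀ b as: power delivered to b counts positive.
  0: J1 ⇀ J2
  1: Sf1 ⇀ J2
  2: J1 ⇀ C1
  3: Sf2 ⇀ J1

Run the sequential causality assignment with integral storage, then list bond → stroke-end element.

β1 stroke at Sf1  (Sf1 (Sf) sets flow on bond)
β3 stroke at Sf2  (Sf2 fixes flow; stroke at Sf2)
β0 stroke at J2  (common-f at J2 fixed by 1)
β2 stroke at J1  (only one effort-in slot at J1)

bond 0 →J2
bond 1 →Sf1
bond 2 →J1
bond 3 →Sf2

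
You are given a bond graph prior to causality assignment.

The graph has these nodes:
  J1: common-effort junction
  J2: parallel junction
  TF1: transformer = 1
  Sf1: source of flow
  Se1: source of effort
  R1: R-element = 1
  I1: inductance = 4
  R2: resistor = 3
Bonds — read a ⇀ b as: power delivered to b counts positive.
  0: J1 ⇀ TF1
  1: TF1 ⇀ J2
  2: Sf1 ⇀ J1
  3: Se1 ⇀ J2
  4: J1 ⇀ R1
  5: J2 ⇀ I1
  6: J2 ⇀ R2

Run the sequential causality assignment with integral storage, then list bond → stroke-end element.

#2 stroke at Sf1  (Sf1: flow source, stroke at near end)
#3 stroke at J2  (Se1 (Se) sets effort on bond)
#1 stroke at TF1  (0-jn J2 has e-setter on 3)
#5 stroke at I1  (J2 effort already set via bond 3)
#6 stroke at R2  (J2: bond 3 brought effort, rest push out)
#0 stroke at J1  (TF TF1: opposite of bond 1)
#4 stroke at R1  (J1: bond 0 brought effort, rest push out)

bond 0 stroke→J1
bond 1 stroke→TF1
bond 2 stroke→Sf1
bond 3 stroke→J2
bond 4 stroke→R1
bond 5 stroke→I1
bond 6 stroke→R2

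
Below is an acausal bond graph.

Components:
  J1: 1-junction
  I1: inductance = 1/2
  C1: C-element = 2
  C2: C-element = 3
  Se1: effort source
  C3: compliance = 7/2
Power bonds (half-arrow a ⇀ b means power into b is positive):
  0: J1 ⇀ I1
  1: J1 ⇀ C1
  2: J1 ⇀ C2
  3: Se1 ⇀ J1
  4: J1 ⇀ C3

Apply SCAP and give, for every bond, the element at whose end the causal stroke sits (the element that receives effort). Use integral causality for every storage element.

#0 stroke→I1
#1 stroke→J1
#2 stroke→J1
#3 stroke→J1
#4 stroke→J1

β3 stroke→J1  (Se1: effort source, stroke at far end)
β0 stroke→I1  (I1 integral (f out))
β1 stroke→J1  (common-f at J1 fixed by 0)
β2 stroke→J1  (1-jn J1 has f-setter on 0)
β4 stroke→J1  (J1 flow already set via bond 0)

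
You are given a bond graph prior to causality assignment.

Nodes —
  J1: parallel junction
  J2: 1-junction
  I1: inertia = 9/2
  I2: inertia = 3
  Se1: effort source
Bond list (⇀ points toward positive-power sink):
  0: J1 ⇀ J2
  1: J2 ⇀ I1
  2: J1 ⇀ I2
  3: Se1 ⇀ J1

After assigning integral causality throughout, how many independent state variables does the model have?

2  (I1, I2 all integral)

β3 stroke at J1  (Se1 (Se) sets effort on bond)
β0 stroke at J2  (J1 effort already set via bond 3)
β2 stroke at I2  (J1: bond 3 brought effort, rest push out)
β1 stroke at I1  (J2 needs exactly one f-in)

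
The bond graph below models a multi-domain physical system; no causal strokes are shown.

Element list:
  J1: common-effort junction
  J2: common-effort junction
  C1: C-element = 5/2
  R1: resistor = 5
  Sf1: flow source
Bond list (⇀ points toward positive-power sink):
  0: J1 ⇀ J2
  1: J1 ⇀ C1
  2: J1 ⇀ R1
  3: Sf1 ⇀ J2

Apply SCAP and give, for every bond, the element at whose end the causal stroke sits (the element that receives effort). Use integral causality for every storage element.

b0 |J2
b1 |J1
b2 |R1
b3 |Sf1

#3 stroke→Sf1  (Sf1 (Sf) sets flow on bond)
#0 stroke→J2  (J2: last free bond brings effort in)
#1 stroke→J1  (C1 outputs effort q/C1)
#2 stroke→R1  (common-e at J1 fixed by 1)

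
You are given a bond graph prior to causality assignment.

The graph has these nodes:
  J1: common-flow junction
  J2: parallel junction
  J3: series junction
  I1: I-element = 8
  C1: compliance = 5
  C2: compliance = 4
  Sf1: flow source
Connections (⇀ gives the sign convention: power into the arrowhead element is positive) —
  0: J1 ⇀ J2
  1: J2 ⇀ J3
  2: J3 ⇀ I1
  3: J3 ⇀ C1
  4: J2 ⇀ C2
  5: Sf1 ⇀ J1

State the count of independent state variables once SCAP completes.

3  (C1, C2, I1 all integral)

bond 5 →Sf1  (Sf1 fixes flow; stroke at Sf1)
bond 0 →J1  (1-jn J1 has f-setter on 5)
bond 2 →I1  (prefer integral on I1)
bond 1 →J3  (1-jn J3 has f-setter on 2)
bond 3 →J3  (1-jn J3 has f-setter on 2)
bond 4 →J2  (J2 needs exactly one e-in)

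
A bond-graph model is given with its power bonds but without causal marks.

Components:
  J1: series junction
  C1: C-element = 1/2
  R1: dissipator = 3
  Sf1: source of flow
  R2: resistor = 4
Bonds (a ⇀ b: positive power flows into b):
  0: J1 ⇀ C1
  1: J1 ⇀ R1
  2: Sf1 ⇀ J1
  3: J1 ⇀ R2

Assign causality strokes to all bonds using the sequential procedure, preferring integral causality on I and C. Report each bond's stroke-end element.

b2 stroke→Sf1  (source Sf1 imposes f)
b0 stroke→J1  (common-f at J1 fixed by 2)
b1 stroke→J1  (common-f at J1 fixed by 2)
b3 stroke→J1  (J1 flow already set via bond 2)

bond 0 stroke at J1
bond 1 stroke at J1
bond 2 stroke at Sf1
bond 3 stroke at J1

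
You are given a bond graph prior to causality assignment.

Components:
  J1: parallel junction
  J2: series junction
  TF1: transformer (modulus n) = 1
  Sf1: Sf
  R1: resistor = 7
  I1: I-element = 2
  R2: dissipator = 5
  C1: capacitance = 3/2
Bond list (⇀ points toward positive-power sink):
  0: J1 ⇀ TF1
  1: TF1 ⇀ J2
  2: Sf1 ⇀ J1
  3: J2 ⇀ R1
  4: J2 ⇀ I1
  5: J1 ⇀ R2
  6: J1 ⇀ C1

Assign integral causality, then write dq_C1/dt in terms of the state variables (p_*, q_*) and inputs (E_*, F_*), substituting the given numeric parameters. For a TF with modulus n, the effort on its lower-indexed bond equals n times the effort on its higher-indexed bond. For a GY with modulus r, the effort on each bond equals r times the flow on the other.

dq_C1/dt = F_Sf1 - p_I1/2 - 2*q_C1/15

#2 stroke at Sf1  (Sf1: flow source, stroke at near end)
#4 stroke at I1  (I1 integral (f out))
#1 stroke at J2  (1-jn J2 has f-setter on 4)
#3 stroke at J2  (common-f at J2 fixed by 4)
#0 stroke at TF1  (TF1: transformer flips bond 1)
#6 stroke at J1  (C1 outputs effort q/C1)
#5 stroke at R2  (J1: bond 6 brought effort, rest push out)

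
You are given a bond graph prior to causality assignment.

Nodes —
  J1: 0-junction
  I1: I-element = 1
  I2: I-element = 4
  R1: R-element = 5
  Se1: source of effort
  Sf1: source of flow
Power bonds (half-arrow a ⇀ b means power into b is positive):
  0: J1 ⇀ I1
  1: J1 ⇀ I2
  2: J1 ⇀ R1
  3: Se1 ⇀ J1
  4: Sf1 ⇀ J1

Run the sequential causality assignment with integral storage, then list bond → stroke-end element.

β0 |I1
β1 |I2
β2 |R1
β3 |J1
β4 |Sf1

#3 |J1  (Se1 fixes effort; stroke away)
#4 |Sf1  (Sf1 fixes flow; stroke at Sf1)
#0 |I1  (J1: bond 3 brought effort, rest push out)
#1 |I2  (J1: bond 3 brought effort, rest push out)
#2 |R1  (J1 effort already set via bond 3)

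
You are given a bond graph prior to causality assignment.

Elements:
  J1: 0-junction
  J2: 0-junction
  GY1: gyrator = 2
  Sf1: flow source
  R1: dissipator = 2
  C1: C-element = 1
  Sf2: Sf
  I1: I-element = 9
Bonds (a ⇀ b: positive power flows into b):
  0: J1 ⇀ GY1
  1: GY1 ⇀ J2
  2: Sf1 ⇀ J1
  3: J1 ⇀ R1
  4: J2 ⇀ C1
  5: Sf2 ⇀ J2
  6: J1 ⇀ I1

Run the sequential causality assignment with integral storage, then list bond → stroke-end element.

#0 →GY1
#1 →GY1
#2 →Sf1
#3 →J1
#4 →J2
#5 →Sf2
#6 →I1

β2 |Sf1  (source Sf1 imposes f)
β5 |Sf2  (source Sf2 imposes f)
β4 |J2  (C1 integral (e out))
β1 |GY1  (common-e at J2 fixed by 4)
β0 |GY1  (GY1: gyrator matches bond 1)
β6 |I1  (I1: I, integral causality)
β3 |J1  (closing 0-jn rule on J1)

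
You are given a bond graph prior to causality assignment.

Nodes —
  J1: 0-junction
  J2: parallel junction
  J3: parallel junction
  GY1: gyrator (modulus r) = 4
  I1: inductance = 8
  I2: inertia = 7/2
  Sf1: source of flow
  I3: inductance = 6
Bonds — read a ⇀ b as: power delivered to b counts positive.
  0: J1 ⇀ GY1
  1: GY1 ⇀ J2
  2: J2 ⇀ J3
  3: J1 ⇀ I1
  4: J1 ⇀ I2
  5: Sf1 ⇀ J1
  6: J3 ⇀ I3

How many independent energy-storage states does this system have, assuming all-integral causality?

3  (I1, I2, I3 all integral)

b5 →Sf1  (source Sf1 imposes f)
b3 →I1  (I1 outputs flow p/I1)
b4 →I2  (I2 outputs flow p/I2)
b0 →J1  (J1 needs exactly one e-in)
b1 →J2  (GY1: gyrator matches bond 0)
b2 →J3  (J2: bond 1 brought effort, rest push out)
b6 →I3  (J3: bond 2 brought effort, rest push out)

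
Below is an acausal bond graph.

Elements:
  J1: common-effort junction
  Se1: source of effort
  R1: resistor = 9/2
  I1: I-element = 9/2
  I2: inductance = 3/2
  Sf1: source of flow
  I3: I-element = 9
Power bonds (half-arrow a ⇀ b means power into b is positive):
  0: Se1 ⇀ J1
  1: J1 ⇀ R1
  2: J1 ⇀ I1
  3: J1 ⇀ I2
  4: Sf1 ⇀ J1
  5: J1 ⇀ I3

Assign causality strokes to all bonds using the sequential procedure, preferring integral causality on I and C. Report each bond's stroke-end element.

b0 |J1
b1 |R1
b2 |I1
b3 |I2
b4 |Sf1
b5 |I3

#0 stroke at J1  (source Se1 imposes e)
#4 stroke at Sf1  (Sf1: flow source, stroke at near end)
#1 stroke at R1  (J1: bond 0 brought effort, rest push out)
#2 stroke at I1  (J1: bond 0 brought effort, rest push out)
#3 stroke at I2  (J1 effort already set via bond 0)
#5 stroke at I3  (0-jn J1 has e-setter on 0)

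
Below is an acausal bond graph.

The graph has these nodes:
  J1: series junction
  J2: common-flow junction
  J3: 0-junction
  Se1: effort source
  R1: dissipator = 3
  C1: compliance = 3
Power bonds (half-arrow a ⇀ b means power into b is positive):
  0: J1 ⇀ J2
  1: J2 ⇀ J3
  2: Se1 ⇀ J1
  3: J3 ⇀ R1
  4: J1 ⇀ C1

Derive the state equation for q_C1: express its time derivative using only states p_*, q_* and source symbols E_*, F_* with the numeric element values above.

dq_C1/dt = E_Se1/3 - q_C1/9

bond 2 →J1  (Se1: effort source, stroke at far end)
bond 4 →J1  (C1: C, integral causality)
bond 0 →J2  (J1: last free bond brings flow in)
bond 1 →J3  (only one flow-in slot at J2)
bond 3 →R1  (0-jn J3 has e-setter on 1)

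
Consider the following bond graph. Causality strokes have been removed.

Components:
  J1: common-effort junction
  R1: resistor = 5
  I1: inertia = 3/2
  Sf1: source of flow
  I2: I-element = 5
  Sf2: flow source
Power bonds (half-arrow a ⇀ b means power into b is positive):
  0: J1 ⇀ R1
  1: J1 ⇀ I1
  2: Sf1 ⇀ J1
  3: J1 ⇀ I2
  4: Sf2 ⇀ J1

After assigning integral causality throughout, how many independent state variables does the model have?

2  (I1, I2 all integral)

bond 2 stroke at Sf1  (source Sf1 imposes f)
bond 4 stroke at Sf2  (source Sf2 imposes f)
bond 1 stroke at I1  (I1 outputs flow p/I1)
bond 3 stroke at I2  (I2: I, integral causality)
bond 0 stroke at J1  (J1: last free bond brings effort in)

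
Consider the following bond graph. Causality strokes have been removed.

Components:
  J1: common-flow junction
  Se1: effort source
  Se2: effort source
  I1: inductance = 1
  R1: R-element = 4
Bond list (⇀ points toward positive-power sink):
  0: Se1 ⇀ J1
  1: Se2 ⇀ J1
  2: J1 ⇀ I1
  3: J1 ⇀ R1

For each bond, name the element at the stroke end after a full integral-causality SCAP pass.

#0 stroke→J1
#1 stroke→J1
#2 stroke→I1
#3 stroke→J1

β0 →J1  (source Se1 imposes e)
β1 →J1  (Se2 fixes effort; stroke away)
β2 →I1  (prefer integral on I1)
β3 →J1  (common-f at J1 fixed by 2)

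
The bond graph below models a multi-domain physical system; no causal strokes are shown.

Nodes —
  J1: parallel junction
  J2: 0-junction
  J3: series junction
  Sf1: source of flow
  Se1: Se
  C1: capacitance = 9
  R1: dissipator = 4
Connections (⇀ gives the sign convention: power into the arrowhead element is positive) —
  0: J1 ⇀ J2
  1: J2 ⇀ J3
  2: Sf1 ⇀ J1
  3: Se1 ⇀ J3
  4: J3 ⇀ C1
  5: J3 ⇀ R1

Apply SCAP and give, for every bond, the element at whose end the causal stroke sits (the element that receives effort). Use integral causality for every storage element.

#2 stroke at Sf1  (source Sf1 imposes f)
#3 stroke at J3  (Se1 (Se) sets effort on bond)
#0 stroke at J1  (closing 0-jn rule on J1)
#1 stroke at J2  (only one effort-in slot at J2)
#4 stroke at J3  (1-jn J3 has f-setter on 1)
#5 stroke at J3  (J3 flow already set via bond 1)

β0 stroke→J1
β1 stroke→J2
β2 stroke→Sf1
β3 stroke→J3
β4 stroke→J3
β5 stroke→J3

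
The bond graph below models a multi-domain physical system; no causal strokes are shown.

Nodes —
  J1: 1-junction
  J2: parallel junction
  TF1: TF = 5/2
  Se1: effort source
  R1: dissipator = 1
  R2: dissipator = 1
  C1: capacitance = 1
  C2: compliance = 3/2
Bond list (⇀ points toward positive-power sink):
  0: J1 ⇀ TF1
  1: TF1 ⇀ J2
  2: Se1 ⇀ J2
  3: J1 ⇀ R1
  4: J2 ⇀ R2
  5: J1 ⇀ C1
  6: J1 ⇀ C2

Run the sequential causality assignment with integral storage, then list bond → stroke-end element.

β2 →J2  (Se1: effort source, stroke at far end)
β1 →TF1  (J2: bond 2 brought effort, rest push out)
β4 →R2  (0-jn J2 has e-setter on 2)
β0 →J1  (through TF1, causality passes straight; one stroke at TF1)
β5 →J1  (C1: C, integral causality)
β6 →J1  (C2: C, integral causality)
β3 →R1  (J1 needs exactly one f-in)

β0 stroke at J1
β1 stroke at TF1
β2 stroke at J2
β3 stroke at R1
β4 stroke at R2
β5 stroke at J1
β6 stroke at J1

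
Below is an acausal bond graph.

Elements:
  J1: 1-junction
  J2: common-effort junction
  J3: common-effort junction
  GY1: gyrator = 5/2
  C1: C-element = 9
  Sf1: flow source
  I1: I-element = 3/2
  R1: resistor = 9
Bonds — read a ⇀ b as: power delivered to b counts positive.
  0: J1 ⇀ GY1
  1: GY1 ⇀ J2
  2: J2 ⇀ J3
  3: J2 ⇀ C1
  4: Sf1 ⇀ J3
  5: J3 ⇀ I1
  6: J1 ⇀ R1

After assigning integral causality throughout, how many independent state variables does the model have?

2  (C1, I1 all integral)

bond 4 |Sf1  (source Sf1 imposes f)
bond 3 |J2  (C1 outputs effort q/C1)
bond 1 |GY1  (0-jn J2 has e-setter on 3)
bond 2 |J3  (J2: bond 3 brought effort, rest push out)
bond 5 |I1  (common-e at J3 fixed by 2)
bond 0 |GY1  (GY1: gyrator matches bond 1)
bond 6 |J1  (J1 flow already set via bond 0)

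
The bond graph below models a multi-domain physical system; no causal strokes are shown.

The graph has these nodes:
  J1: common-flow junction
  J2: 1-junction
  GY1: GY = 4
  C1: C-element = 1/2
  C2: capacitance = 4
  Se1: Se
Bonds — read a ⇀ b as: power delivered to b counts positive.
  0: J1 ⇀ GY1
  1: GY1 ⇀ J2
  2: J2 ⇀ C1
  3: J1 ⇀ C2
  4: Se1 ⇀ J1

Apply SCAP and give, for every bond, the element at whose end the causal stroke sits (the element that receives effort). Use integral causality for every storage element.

β4 |J1  (Se1 fixes effort; stroke away)
β2 |J2  (C1 outputs effort q/C1)
β1 |GY1  (closing 1-jn rule on J2)
β0 |GY1  (through GY1, causality inverts; strokes same side of GY1)
β3 |J1  (1-jn J1 has f-setter on 0)

#0 |GY1
#1 |GY1
#2 |J2
#3 |J1
#4 |J1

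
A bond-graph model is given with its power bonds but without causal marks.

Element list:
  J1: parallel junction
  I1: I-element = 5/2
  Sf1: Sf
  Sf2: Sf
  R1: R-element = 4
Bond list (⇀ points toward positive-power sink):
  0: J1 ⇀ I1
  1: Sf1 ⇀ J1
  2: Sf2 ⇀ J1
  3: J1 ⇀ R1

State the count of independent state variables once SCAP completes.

1  (I1 all integral)

bond 1 →Sf1  (Sf1 (Sf) sets flow on bond)
bond 2 →Sf2  (Sf2 fixes flow; stroke at Sf2)
bond 0 →I1  (I1 integral (f out))
bond 3 →J1  (J1 needs exactly one e-in)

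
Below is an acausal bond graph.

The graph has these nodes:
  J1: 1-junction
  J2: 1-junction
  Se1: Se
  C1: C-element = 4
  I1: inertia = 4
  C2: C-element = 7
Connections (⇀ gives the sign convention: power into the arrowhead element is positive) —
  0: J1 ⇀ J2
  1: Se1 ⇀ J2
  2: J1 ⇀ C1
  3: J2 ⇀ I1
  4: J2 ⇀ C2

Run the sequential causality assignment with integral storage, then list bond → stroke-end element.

β1 stroke at J2  (source Se1 imposes e)
β2 stroke at J1  (C1 integral (e out))
β0 stroke at J2  (J1 needs exactly one f-in)
β3 stroke at I1  (I1 outputs flow p/I1)
β4 stroke at J2  (common-f at J2 fixed by 3)

β0 stroke at J2
β1 stroke at J2
β2 stroke at J1
β3 stroke at I1
β4 stroke at J2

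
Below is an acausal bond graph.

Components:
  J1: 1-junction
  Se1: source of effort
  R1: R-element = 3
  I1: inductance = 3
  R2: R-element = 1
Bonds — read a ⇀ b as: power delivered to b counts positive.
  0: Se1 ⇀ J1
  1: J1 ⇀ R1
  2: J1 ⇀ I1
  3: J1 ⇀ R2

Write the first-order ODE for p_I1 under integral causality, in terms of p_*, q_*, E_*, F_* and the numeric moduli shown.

b0 →J1  (Se1 fixes effort; stroke away)
b2 →I1  (I1 integral (f out))
b1 →J1  (common-f at J1 fixed by 2)
b3 →J1  (1-jn J1 has f-setter on 2)

dp_I1/dt = E_Se1 - 4*p_I1/3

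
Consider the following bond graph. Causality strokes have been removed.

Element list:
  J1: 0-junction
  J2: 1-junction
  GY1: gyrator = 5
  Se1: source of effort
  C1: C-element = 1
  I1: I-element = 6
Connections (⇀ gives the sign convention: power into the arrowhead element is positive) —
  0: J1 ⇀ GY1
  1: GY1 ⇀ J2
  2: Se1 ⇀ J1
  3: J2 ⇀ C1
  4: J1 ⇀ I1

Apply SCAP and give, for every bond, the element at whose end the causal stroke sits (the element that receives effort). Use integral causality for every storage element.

bond 0 stroke→GY1
bond 1 stroke→GY1
bond 2 stroke→J1
bond 3 stroke→J2
bond 4 stroke→I1

#2 |J1  (Se1 fixes effort; stroke away)
#0 |GY1  (common-e at J1 fixed by 2)
#4 |I1  (J1 effort already set via bond 2)
#1 |GY1  (GY1 both-in/both-out from 0)
#3 |J2  (J2: bond 1 brought flow, rest push out)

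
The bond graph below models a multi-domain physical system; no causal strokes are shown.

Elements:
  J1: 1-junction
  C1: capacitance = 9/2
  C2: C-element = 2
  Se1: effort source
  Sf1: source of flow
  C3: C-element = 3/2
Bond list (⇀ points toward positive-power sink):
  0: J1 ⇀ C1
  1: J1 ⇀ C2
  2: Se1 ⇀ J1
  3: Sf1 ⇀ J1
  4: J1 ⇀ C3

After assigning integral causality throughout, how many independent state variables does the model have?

3  (C1, C2, C3 all integral)

#2 →J1  (source Se1 imposes e)
#3 →Sf1  (Sf1: flow source, stroke at near end)
#0 →J1  (common-f at J1 fixed by 3)
#1 →J1  (1-jn J1 has f-setter on 3)
#4 →J1  (common-f at J1 fixed by 3)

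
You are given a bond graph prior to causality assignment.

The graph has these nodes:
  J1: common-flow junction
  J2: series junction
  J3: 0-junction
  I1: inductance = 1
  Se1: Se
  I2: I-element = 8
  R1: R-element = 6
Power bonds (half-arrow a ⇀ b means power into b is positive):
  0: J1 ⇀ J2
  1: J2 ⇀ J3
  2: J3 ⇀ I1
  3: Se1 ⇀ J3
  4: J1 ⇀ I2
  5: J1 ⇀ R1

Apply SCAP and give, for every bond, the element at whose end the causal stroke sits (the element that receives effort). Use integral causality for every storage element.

β0 |J1
β1 |J2
β2 |I1
β3 |J3
β4 |I2
β5 |J1

b3 stroke at J3  (Se1: effort source, stroke at far end)
b1 stroke at J2  (0-jn J3 has e-setter on 3)
b2 stroke at I1  (common-e at J3 fixed by 3)
b0 stroke at J1  (J2: last free bond brings flow in)
b4 stroke at I2  (I2 integral (f out))
b5 stroke at J1  (common-f at J1 fixed by 4)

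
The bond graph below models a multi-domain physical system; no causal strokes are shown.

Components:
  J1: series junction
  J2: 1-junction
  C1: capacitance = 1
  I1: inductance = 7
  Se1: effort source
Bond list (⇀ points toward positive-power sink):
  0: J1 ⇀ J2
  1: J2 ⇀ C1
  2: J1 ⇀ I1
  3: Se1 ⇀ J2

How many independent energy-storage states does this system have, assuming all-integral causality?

2  (C1, I1 all integral)

#3 stroke→J2  (Se1 fixes effort; stroke away)
#1 stroke→J2  (C1: C, integral causality)
#0 stroke→J1  (closing 1-jn rule on J2)
#2 stroke→I1  (J1: last free bond brings flow in)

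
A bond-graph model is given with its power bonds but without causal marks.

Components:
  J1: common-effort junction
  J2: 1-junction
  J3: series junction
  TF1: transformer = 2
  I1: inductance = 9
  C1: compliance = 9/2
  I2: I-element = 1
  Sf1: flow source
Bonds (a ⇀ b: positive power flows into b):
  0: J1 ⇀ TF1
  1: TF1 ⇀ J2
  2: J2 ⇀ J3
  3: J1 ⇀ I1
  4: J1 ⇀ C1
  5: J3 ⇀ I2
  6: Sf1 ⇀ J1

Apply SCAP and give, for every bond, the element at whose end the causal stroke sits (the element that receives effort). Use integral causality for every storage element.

β0 →TF1
β1 →J2
β2 →J3
β3 →I1
β4 →J1
β5 →I2
β6 →Sf1

bond 6 stroke at Sf1  (Sf1: flow source, stroke at near end)
bond 3 stroke at I1  (I1 integral (f out))
bond 4 stroke at J1  (C1 integral (e out))
bond 0 stroke at TF1  (J1 effort already set via bond 4)
bond 1 stroke at J2  (TF1: transformer flips bond 0)
bond 2 stroke at J3  (only one flow-in slot at J2)
bond 5 stroke at I2  (J3: last free bond brings flow in)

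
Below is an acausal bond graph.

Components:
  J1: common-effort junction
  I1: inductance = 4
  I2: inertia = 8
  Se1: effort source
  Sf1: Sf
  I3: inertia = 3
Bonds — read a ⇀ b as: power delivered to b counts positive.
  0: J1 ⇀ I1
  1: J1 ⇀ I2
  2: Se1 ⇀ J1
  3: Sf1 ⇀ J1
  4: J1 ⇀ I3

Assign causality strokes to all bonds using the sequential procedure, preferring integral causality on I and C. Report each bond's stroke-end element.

#2 |J1  (Se1: effort source, stroke at far end)
#3 |Sf1  (Sf1: flow source, stroke at near end)
#0 |I1  (J1: bond 2 brought effort, rest push out)
#1 |I2  (common-e at J1 fixed by 2)
#4 |I3  (J1 effort already set via bond 2)

β0 stroke at I1
β1 stroke at I2
β2 stroke at J1
β3 stroke at Sf1
β4 stroke at I3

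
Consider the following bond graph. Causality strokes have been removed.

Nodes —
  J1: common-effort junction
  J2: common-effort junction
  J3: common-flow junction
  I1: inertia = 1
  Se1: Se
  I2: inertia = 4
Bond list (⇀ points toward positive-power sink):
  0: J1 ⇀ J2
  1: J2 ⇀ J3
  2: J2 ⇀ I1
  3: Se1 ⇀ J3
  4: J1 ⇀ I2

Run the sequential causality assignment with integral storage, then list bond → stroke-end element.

#0 →J1
#1 →J2
#2 →I1
#3 →J3
#4 →I2

β3 |J3  (Se1 (Se) sets effort on bond)
β1 |J2  (J3: last free bond brings flow in)
β0 |J1  (0-jn J2 has e-setter on 1)
β2 |I1  (J2 effort already set via bond 1)
β4 |I2  (0-jn J1 has e-setter on 0)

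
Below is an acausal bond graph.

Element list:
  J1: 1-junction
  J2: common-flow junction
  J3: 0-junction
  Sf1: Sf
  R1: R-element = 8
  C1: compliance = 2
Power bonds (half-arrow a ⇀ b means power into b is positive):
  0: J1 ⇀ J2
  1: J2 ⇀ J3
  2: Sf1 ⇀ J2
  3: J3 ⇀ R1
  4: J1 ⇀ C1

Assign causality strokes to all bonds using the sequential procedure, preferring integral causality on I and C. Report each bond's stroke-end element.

bond 0 →J2
bond 1 →J2
bond 2 →Sf1
bond 3 →J3
bond 4 →J1

#2 →Sf1  (Sf1 fixes flow; stroke at Sf1)
#0 →J2  (J2 flow already set via bond 2)
#1 →J2  (common-f at J2 fixed by 2)
#3 →J3  (J3: last free bond brings effort in)
#4 →J1  (J1: bond 0 brought flow, rest push out)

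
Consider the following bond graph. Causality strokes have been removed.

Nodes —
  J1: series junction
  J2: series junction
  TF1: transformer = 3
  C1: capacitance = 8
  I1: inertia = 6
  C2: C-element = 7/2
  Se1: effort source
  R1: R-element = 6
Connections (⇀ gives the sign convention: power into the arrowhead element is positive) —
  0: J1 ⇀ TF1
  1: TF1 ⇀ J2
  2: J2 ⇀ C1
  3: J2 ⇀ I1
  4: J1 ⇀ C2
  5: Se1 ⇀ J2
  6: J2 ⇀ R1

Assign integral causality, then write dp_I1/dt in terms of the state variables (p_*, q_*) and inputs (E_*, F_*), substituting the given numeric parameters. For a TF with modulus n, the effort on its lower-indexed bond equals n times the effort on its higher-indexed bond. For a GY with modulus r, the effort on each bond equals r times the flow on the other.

β5 stroke→J2  (Se1: effort source, stroke at far end)
β2 stroke→J2  (C1: C, integral causality)
β3 stroke→I1  (prefer integral on I1)
β1 stroke→J2  (1-jn J2 has f-setter on 3)
β6 stroke→J2  (1-jn J2 has f-setter on 3)
β0 stroke→TF1  (TF1: transformer flips bond 1)
β4 stroke→J1  (common-f at J1 fixed by 0)

dp_I1/dt = E_Se1 - p_I1 - q_C1/8 - 2*q_C2/21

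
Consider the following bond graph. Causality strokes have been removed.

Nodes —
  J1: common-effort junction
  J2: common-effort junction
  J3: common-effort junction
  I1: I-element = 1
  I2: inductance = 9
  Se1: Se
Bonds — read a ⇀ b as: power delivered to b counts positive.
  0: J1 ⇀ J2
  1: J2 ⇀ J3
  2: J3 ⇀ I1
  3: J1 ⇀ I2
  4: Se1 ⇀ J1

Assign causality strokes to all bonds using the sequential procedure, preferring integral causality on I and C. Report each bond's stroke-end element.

b0 stroke at J2
b1 stroke at J3
b2 stroke at I1
b3 stroke at I2
b4 stroke at J1

bond 4 stroke at J1  (Se1 (Se) sets effort on bond)
bond 0 stroke at J2  (common-e at J1 fixed by 4)
bond 3 stroke at I2  (J1: bond 4 brought effort, rest push out)
bond 1 stroke at J3  (J2: bond 0 brought effort, rest push out)
bond 2 stroke at I1  (J3 effort already set via bond 1)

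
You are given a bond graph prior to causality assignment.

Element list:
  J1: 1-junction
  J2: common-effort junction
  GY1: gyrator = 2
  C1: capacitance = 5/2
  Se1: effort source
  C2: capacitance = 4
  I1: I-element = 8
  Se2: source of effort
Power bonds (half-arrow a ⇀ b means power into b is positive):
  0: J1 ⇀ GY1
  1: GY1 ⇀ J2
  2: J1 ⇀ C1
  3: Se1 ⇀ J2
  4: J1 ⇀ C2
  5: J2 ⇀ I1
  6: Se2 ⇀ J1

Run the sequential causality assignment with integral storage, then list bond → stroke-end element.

#0 →GY1
#1 →GY1
#2 →J1
#3 →J2
#4 →J1
#5 →I1
#6 →J1

#3 stroke→J2  (Se1 fixes effort; stroke away)
#6 stroke→J1  (Se2: effort source, stroke at far end)
#1 stroke→GY1  (J2: bond 3 brought effort, rest push out)
#5 stroke→I1  (J2 effort already set via bond 3)
#0 stroke→GY1  (GY GY1: same side as bond 1)
#2 stroke→J1  (common-f at J1 fixed by 0)
#4 stroke→J1  (J1: bond 0 brought flow, rest push out)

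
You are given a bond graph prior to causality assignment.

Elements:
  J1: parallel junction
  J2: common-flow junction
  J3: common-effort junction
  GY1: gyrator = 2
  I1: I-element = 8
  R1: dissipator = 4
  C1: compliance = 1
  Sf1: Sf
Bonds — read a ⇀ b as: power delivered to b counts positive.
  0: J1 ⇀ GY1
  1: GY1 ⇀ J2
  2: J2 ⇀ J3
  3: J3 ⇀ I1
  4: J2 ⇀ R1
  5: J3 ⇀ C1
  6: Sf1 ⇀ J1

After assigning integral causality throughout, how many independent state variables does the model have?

bond 6 stroke at Sf1  (Sf1: flow source, stroke at near end)
bond 0 stroke at J1  (J1 needs exactly one e-in)
bond 1 stroke at J2  (through GY1, causality inverts; strokes same side of GY1)
bond 3 stroke at I1  (I1: I, integral causality)
bond 5 stroke at J3  (C1 outputs effort q/C1)
bond 2 stroke at J2  (0-jn J3 has e-setter on 5)
bond 4 stroke at R1  (J2: last free bond brings flow in)

2  (C1, I1 all integral)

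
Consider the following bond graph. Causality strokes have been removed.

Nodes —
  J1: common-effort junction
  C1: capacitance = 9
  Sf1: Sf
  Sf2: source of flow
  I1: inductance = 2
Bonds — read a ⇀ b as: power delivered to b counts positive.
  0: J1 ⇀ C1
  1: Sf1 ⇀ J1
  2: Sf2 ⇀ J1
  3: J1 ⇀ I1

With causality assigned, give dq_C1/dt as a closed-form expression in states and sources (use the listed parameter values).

bond 1 |Sf1  (Sf1 (Sf) sets flow on bond)
bond 2 |Sf2  (Sf2 fixes flow; stroke at Sf2)
bond 0 |J1  (C1 integral (e out))
bond 3 |I1  (J1 effort already set via bond 0)

dq_C1/dt = F_Sf1 + F_Sf2 - p_I1/2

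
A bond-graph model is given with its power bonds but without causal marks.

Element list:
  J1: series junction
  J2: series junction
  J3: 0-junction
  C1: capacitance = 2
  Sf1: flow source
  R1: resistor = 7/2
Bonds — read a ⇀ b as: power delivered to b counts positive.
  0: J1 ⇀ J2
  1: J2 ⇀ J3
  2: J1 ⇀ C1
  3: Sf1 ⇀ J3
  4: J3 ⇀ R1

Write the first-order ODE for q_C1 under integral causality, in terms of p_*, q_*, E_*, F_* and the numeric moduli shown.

dq_C1/dt = -F_Sf1 - q_C1/7

b3 →Sf1  (source Sf1 imposes f)
b2 →J1  (C1 integral (e out))
b0 →J2  (closing 1-jn rule on J1)
b1 →J3  (J2: last free bond brings flow in)
b4 →R1  (0-jn J3 has e-setter on 1)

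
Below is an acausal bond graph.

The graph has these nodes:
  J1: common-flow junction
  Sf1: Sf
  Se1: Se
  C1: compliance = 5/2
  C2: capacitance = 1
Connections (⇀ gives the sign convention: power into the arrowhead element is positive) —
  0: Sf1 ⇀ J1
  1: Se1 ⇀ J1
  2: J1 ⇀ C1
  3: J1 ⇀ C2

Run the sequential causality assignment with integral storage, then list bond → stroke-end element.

β0 stroke→Sf1
β1 stroke→J1
β2 stroke→J1
β3 stroke→J1

β0 |Sf1  (Sf1: flow source, stroke at near end)
β1 |J1  (Se1: effort source, stroke at far end)
β2 |J1  (J1 flow already set via bond 0)
β3 |J1  (common-f at J1 fixed by 0)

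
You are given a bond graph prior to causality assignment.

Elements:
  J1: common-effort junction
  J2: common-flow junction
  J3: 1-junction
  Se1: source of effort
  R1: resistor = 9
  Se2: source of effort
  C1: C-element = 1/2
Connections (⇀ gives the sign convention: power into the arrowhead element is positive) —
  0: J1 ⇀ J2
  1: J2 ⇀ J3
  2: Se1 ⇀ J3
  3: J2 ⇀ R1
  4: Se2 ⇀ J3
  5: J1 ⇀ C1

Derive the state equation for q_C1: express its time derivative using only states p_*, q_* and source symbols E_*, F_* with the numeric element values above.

dq_C1/dt = -E_Se1/9 - E_Se2/9 - 2*q_C1/9

#2 →J3  (Se1: effort source, stroke at far end)
#4 →J3  (Se2 (Se) sets effort on bond)
#1 →J2  (closing 1-jn rule on J3)
#5 →J1  (C1 outputs effort q/C1)
#0 →J2  (J1: bond 5 brought effort, rest push out)
#3 →R1  (only one flow-in slot at J2)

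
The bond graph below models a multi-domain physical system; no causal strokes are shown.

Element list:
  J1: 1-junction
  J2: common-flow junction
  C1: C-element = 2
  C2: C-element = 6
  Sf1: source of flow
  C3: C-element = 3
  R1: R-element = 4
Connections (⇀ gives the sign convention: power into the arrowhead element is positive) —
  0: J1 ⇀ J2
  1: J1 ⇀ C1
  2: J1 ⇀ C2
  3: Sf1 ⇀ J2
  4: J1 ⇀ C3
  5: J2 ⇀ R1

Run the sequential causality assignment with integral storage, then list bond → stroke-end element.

bond 0 →J2
bond 1 →J1
bond 2 →J1
bond 3 →Sf1
bond 4 →J1
bond 5 →J2

β3 stroke at Sf1  (Sf1 (Sf) sets flow on bond)
β0 stroke at J2  (J2 flow already set via bond 3)
β5 stroke at J2  (1-jn J2 has f-setter on 3)
β1 stroke at J1  (J1 flow already set via bond 0)
β2 stroke at J1  (J1: bond 0 brought flow, rest push out)
β4 stroke at J1  (J1: bond 0 brought flow, rest push out)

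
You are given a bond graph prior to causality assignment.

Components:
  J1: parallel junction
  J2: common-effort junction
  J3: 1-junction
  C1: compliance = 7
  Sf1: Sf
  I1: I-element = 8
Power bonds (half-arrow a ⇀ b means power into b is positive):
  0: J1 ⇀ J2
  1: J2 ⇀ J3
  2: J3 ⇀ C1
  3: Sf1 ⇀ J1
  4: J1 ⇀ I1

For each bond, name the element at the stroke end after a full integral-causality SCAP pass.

#0 |J1
#1 |J2
#2 |J3
#3 |Sf1
#4 |I1

β3 stroke→Sf1  (source Sf1 imposes f)
β2 stroke→J3  (C1 outputs effort q/C1)
β1 stroke→J2  (closing 1-jn rule on J3)
β0 stroke→J1  (J2 effort already set via bond 1)
β4 stroke→I1  (J1 effort already set via bond 0)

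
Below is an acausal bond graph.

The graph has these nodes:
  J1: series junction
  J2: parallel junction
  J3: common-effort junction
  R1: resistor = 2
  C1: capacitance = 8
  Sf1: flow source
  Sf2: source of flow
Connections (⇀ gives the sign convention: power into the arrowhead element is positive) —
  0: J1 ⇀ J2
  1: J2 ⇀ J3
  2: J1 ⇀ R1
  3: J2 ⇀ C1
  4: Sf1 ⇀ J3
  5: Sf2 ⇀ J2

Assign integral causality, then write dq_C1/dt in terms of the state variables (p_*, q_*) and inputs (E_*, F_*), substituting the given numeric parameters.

#4 stroke at Sf1  (Sf1 (Sf) sets flow on bond)
#5 stroke at Sf2  (Sf2 fixes flow; stroke at Sf2)
#1 stroke at J3  (only one effort-in slot at J3)
#3 stroke at J2  (C1 integral (e out))
#0 stroke at J1  (J2: bond 3 brought effort, rest push out)
#2 stroke at R1  (closing 1-jn rule on J1)

dq_C1/dt = F_Sf1 + F_Sf2 - q_C1/16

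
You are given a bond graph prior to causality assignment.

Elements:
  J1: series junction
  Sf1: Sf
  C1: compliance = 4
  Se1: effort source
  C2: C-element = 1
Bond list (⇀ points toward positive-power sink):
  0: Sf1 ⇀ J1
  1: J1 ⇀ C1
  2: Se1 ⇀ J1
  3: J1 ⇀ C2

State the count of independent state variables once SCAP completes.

2  (C1, C2 all integral)

b0 stroke at Sf1  (Sf1 (Sf) sets flow on bond)
b2 stroke at J1  (Se1 fixes effort; stroke away)
b1 stroke at J1  (J1 flow already set via bond 0)
b3 stroke at J1  (1-jn J1 has f-setter on 0)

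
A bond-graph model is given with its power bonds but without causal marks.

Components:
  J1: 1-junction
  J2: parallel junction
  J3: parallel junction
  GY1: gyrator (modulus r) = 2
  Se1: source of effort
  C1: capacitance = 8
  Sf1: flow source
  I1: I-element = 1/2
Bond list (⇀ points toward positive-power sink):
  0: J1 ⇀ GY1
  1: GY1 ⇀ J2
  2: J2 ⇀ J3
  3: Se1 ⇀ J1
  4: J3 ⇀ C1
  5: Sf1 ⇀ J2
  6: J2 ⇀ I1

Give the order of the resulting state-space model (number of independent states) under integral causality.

2  (C1, I1 all integral)

b3 stroke→J1  (Se1 fixes effort; stroke away)
b5 stroke→Sf1  (Sf1: flow source, stroke at near end)
b0 stroke→GY1  (J1: last free bond brings flow in)
b1 stroke→GY1  (GY GY1: same side as bond 0)
b4 stroke→J3  (prefer integral on C1)
b2 stroke→J2  (J3 effort already set via bond 4)
b6 stroke→I1  (common-e at J2 fixed by 2)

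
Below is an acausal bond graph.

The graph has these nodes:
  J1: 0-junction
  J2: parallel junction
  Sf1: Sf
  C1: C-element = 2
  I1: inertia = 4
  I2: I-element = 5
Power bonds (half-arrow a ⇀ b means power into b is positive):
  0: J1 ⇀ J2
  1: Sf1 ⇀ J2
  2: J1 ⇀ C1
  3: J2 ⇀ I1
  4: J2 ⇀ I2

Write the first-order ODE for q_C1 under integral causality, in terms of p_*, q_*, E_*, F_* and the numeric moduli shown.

bond 1 stroke→Sf1  (Sf1 fixes flow; stroke at Sf1)
bond 2 stroke→J1  (C1: C, integral causality)
bond 0 stroke→J2  (J1 effort already set via bond 2)
bond 3 stroke→I1  (J2: bond 0 brought effort, rest push out)
bond 4 stroke→I2  (J2 effort already set via bond 0)

dq_C1/dt = F_Sf1 - p_I1/4 - p_I2/5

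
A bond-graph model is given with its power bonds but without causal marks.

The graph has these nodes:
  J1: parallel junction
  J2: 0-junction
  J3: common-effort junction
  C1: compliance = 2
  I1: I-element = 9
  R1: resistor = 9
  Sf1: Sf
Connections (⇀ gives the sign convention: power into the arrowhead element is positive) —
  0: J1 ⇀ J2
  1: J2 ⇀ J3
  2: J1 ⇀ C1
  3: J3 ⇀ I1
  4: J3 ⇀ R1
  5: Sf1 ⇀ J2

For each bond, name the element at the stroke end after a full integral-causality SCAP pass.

b5 |Sf1  (source Sf1 imposes f)
b2 |J1  (C1 integral (e out))
b0 |J2  (common-e at J1 fixed by 2)
b1 |J3  (J2: bond 0 brought effort, rest push out)
b3 |I1  (0-jn J3 has e-setter on 1)
b4 |R1  (common-e at J3 fixed by 1)

#0 stroke→J2
#1 stroke→J3
#2 stroke→J1
#3 stroke→I1
#4 stroke→R1
#5 stroke→Sf1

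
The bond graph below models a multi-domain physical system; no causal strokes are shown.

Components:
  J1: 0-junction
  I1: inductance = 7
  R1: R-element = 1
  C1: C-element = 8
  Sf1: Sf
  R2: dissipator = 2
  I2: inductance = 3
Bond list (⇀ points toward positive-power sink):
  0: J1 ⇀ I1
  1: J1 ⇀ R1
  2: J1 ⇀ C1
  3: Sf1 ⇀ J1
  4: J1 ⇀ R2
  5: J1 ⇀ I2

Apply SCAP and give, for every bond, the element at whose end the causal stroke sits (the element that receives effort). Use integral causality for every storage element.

β3 |Sf1  (Sf1 fixes flow; stroke at Sf1)
β0 |I1  (I1 outputs flow p/I1)
β2 |J1  (C1 outputs effort q/C1)
β1 |R1  (0-jn J1 has e-setter on 2)
β4 |R2  (0-jn J1 has e-setter on 2)
β5 |I2  (J1: bond 2 brought effort, rest push out)

b0 stroke at I1
b1 stroke at R1
b2 stroke at J1
b3 stroke at Sf1
b4 stroke at R2
b5 stroke at I2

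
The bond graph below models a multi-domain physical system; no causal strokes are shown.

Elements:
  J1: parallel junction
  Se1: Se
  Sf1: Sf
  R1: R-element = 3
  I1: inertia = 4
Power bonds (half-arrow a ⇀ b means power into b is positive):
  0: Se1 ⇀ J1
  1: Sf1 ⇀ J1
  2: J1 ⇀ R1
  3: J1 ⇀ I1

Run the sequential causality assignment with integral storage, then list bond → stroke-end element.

#0 stroke→J1  (Se1 fixes effort; stroke away)
#1 stroke→Sf1  (Sf1 fixes flow; stroke at Sf1)
#2 stroke→R1  (common-e at J1 fixed by 0)
#3 stroke→I1  (J1 effort already set via bond 0)

β0 stroke at J1
β1 stroke at Sf1
β2 stroke at R1
β3 stroke at I1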